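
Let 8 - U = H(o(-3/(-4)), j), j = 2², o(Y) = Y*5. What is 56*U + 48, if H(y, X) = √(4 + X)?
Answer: 496 - 112*√2 ≈ 337.61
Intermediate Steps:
o(Y) = 5*Y
j = 4
U = 8 - 2*√2 (U = 8 - √(4 + 4) = 8 - √8 = 8 - 2*√2 ≈ 5.1716)
56*U + 48 = 56*(8 - 2*√2) + 48 = (448 - 112*√2) + 48 = 496 - 112*√2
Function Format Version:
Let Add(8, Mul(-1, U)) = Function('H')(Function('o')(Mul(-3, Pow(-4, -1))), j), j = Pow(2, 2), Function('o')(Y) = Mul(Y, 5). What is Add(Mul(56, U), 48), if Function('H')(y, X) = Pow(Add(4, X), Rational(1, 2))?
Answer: Add(496, Mul(-112, Pow(2, Rational(1, 2)))) ≈ 337.61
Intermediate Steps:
Function('o')(Y) = Mul(5, Y)
j = 4
U = Add(8, Mul(-2, Pow(2, Rational(1, 2)))) (U = Add(8, Mul(-1, Pow(Add(4, 4), Rational(1, 2)))) = Add(8, Mul(-1, Pow(8, Rational(1, 2)))) = Add(8, Mul(-1, Mul(2, Pow(2, Rational(1, 2))))) = Add(8, Mul(-2, Pow(2, Rational(1, 2)))) ≈ 5.1716)
Add(Mul(56, U), 48) = Add(Mul(56, Add(8, Mul(-2, Pow(2, Rational(1, 2))))), 48) = Add(Add(448, Mul(-112, Pow(2, Rational(1, 2)))), 48) = Add(496, Mul(-112, Pow(2, Rational(1, 2))))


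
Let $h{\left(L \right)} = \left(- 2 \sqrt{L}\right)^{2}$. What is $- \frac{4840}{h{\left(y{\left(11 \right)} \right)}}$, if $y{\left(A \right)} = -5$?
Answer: $242$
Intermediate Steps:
$h{\left(L \right)} = 4 L$
$- \frac{4840}{h{\left(y{\left(11 \right)} \right)}} = - \frac{4840}{4 \left(-5\right)} = - \frac{4840}{-20} = \left(-4840\right) \left(- \frac{1}{20}\right) = 242$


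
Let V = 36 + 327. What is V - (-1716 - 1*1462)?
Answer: 3541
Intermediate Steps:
V = 363
V - (-1716 - 1*1462) = 363 - (-1716 - 1*1462) = 363 - (-1716 - 1462) = 363 - 1*(-3178) = 363 + 3178 = 3541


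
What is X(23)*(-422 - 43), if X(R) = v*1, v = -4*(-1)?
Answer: -1860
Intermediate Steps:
v = 4
X(R) = 4 (X(R) = 4*1 = 4)
X(23)*(-422 - 43) = 4*(-422 - 43) = 4*(-465) = -1860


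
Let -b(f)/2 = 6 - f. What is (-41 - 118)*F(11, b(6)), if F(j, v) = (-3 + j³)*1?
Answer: -211152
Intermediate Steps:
b(f) = -12 + 2*f (b(f) = -2*(6 - f) = -12 + 2*f)
F(j, v) = -3 + j³
(-41 - 118)*F(11, b(6)) = (-41 - 118)*(-3 + 11³) = -159*(-3 + 1331) = -159*1328 = -211152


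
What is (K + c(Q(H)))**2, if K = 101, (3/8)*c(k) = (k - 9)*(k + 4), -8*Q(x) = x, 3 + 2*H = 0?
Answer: 6889/1024 ≈ 6.7275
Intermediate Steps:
H = -3/2 (H = -3/2 + (1/2)*0 = -3/2 + 0 = -3/2 ≈ -1.5000)
Q(x) = -x/8
c(k) = 8*(-9 + k)*(4 + k)/3 (c(k) = 8*((k - 9)*(k + 4))/3 = 8*((-9 + k)*(4 + k))/3 = 8*(-9 + k)*(4 + k)/3)
(K + c(Q(H)))**2 = (101 + (-96 - (-5)*(-3)/(3*2) + 8*(-1/8*(-3/2))**2/3))**2 = (101 + (-96 - 40/3*3/16 + 8*(3/16)**2/3))**2 = (101 + (-96 - 5/2 + (8/3)*(9/256)))**2 = (101 + (-96 - 5/2 + 3/32))**2 = (101 - 3149/32)**2 = (83/32)**2 = 6889/1024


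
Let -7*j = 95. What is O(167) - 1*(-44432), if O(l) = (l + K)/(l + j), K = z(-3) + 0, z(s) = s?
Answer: 23860558/537 ≈ 44433.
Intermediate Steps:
j = -95/7 (j = -⅐*95 = -95/7 ≈ -13.571)
K = -3 (K = -3 + 0 = -3)
O(l) = (-3 + l)/(-95/7 + l) (O(l) = (l - 3)/(l - 95/7) = (-3 + l)/(-95/7 + l))
O(167) - 1*(-44432) = 7*(-3 + 167)/(-95 + 7*167) - 1*(-44432) = 7*164/(-95 + 1169) + 44432 = 7*164/1074 + 44432 = 7*(1/1074)*164 + 44432 = 574/537 + 44432 = 23860558/537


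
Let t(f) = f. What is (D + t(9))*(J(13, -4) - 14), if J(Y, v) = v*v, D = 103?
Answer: 224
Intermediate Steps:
J(Y, v) = v²
(D + t(9))*(J(13, -4) - 14) = (103 + 9)*((-4)² - 14) = 112*(16 - 14) = 112*2 = 224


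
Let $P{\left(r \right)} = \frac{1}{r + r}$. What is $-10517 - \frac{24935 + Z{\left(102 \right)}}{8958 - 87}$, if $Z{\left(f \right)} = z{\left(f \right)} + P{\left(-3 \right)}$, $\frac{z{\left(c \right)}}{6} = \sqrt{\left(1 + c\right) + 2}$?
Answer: $- \frac{559927451}{53226} - \frac{2 \sqrt{105}}{2957} \approx -10520.0$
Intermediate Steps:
$P{\left(r \right)} = \frac{1}{2 r}$
$z{\left(c \right)} = 6 \sqrt{3 + c}$ ($z{\left(c \right)} = 6 \sqrt{\left(1 + c\right) + 2} = 6 \sqrt{3 + c}$)
$Z{\left(f \right)} = - \frac{1}{6} + 6 \sqrt{3 + f}$ ($Z{\left(f \right)} = 6 \sqrt{3 + f} + \frac{1}{2 \left(-3\right)} = 6 \sqrt{3 + f} + \frac{1}{2} \left(- \frac{1}{3}\right) = 6 \sqrt{3 + f} - \frac{1}{6} = - \frac{1}{6} + 6 \sqrt{3 + f}$)
$-10517 - \frac{24935 + Z{\left(102 \right)}}{8958 - 87} = -10517 - \frac{24935 - \left(\frac{1}{6} - 6 \sqrt{3 + 102}\right)}{8958 - 87} = -10517 - \frac{24935 - \left(\frac{1}{6} - 6 \sqrt{105}\right)}{8871} = -10517 - \left(\frac{149609}{6} + 6 \sqrt{105}\right) \frac{1}{8871} = -10517 - \left(\frac{149609}{53226} + \frac{2 \sqrt{105}}{2957}\right) = - \frac{559927451}{53226} - \frac{2 \sqrt{105}}{2957}$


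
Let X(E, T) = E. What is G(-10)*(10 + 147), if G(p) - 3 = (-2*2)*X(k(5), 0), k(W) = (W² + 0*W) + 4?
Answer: -17741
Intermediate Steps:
k(W) = 4 + W² (k(W) = (W² + 0) + 4 = W² + 4 = 4 + W²)
G(p) = -113 (G(p) = 3 + (-2*2)*(4 + 5²) = 3 - 4*(4 + 25) = 3 - 4*29 = 3 - 116 = -113)
G(-10)*(10 + 147) = -113*(10 + 147) = -113*157 = -17741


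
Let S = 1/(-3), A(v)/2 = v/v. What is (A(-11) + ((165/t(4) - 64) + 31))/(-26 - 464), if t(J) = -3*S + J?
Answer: -1/245 ≈ -0.0040816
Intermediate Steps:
A(v) = 2 (A(v) = 2*(v/v) = 2*1 = 2)
S = -1/3 ≈ -0.33333
t(J) = 1 + J (t(J) = -3*(-1/3) + J = 1 + J)
(A(-11) + ((165/t(4) - 64) + 31))/(-26 - 464) = (2 + ((165/(1 + 4) - 64) + 31))/(-26 - 464) = (2 + ((165/5 - 64) + 31))/(-490) = (2 + ((165*(1/5) - 64) + 31))*(-1/490) = (2 + ((33 - 64) + 31))*(-1/490) = (2 + (-31 + 31))*(-1/490) = (2 + 0)*(-1/490) = 2*(-1/490) = -1/245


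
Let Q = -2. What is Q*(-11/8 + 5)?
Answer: -29/4 ≈ -7.2500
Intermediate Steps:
Q*(-11/8 + 5) = -2*(-11/8 + 5) = -2*29/8 = -29/4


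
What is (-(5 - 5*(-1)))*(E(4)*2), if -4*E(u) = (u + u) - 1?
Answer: 35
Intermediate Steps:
E(u) = ¼ - u/2 (E(u) = -((u + u) - 1)/4 = -(2*u - 1)/4 = -(-1 + 2*u)/4 = ¼ - u/2)
(-(5 - 5*(-1)))*(E(4)*2) = (-(5 - 5*(-1)))*((¼ - ½*4)*2) = (-(5 + 5))*((¼ - 2)*2) = (-1*10)*(-7/4*2) = -10*(-7/2) = 35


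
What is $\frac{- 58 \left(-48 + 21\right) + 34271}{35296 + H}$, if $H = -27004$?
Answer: $\frac{35837}{8292} \approx 4.3219$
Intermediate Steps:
$\frac{- 58 \left(-48 + 21\right) + 34271}{35296 + H} = \frac{- 58 \left(-48 + 21\right) + 34271}{35296 - 27004} = \frac{\left(-58\right) \left(-27\right) + 34271}{8292} = \left(1566 + 34271\right) \frac{1}{8292} = 35837 \cdot \frac{1}{8292} = \frac{35837}{8292}$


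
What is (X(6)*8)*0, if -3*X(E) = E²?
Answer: 0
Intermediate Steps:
X(E) = -E²/3
(X(6)*8)*0 = (-⅓*6²*8)*0 = (-⅓*36*8)*0 = -12*8*0 = -96*0 = 0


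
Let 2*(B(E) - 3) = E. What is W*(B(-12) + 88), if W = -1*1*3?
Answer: -255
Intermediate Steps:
B(E) = 3 + E/2
W = -3 (W = -1*3 = -3)
W*(B(-12) + 88) = -3*((3 + (1/2)*(-12)) + 88) = -3*((3 - 6) + 88) = -3*(-3 + 88) = -3*85 = -255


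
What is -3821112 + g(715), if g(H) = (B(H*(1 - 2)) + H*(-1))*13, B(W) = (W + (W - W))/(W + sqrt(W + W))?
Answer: -2746392524/717 + 13*I*sqrt(1430)/717 ≈ -3.8304e+6 + 0.68563*I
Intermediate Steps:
B(W) = W/(W + sqrt(2)*sqrt(W)) (B(W) = (W + 0)/(W + sqrt(2*W)) = W/(W + sqrt(2)*sqrt(W)))
g(H) = -13*H - 13*H/(-H + sqrt(2)*sqrt(-H)) (g(H) = ((H*(1 - 2))/(H*(1 - 2) + sqrt(2)*sqrt(H*(1 - 2))) + H*(-1))*13 = ((H*(-1))/(H*(-1) + sqrt(2)*sqrt(H*(-1))) - H)*13 = ((-H)/(-H + sqrt(2)*sqrt(-H)) - H)*13 = (-H/(-H + sqrt(2)*sqrt(-H)) - H)*13 = (-H - H/(-H + sqrt(2)*sqrt(-H)))*13 = -13*H - 13*H/(-H + sqrt(2)*sqrt(-H)))
-3821112 + g(715) = -3821112 + 13*715*(1 - 1*715 + sqrt(2)*sqrt(-1*715))/(715 - sqrt(2)*sqrt(-1*715)) = -3821112 + 13*715*(1 - 715 + sqrt(2)*sqrt(-715))/(715 - sqrt(2)*sqrt(-715)) = -3821112 + 13*715*(1 - 715 + sqrt(2)*(I*sqrt(715)))/(715 - sqrt(2)*I*sqrt(715)) = -3821112 + 13*715*(1 - 715 + I*sqrt(1430))/(715 - I*sqrt(1430)) = -3821112 + 13*715*(-714 + I*sqrt(1430))/(715 - I*sqrt(1430)) = -3821112 + 9295*(-714 + I*sqrt(1430))/(715 - I*sqrt(1430))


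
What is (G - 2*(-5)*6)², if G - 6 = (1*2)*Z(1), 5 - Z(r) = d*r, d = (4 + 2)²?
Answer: 16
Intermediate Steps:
d = 36 (d = 6² = 36)
Z(r) = 5 - 36*r
G = -56 (G = 6 + (1*2)*(5 - 36*1) = 6 + 2*(5 - 36) = 6 + 2*(-31) = 6 - 62 = -56)
(G - 2*(-5)*6)² = (-56 - 2*(-5)*6)² = (-56 + 10*6)² = (-56 + 60)² = 4² = 16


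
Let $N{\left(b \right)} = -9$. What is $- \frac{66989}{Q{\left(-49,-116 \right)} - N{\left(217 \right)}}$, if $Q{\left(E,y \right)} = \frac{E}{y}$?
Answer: $- \frac{7770724}{1093} \approx -7109.5$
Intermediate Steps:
$- \frac{66989}{Q{\left(-49,-116 \right)} - N{\left(217 \right)}} = - \frac{66989}{- \frac{49}{-116} - -9} = - \frac{66989}{\left(-49\right) \left(- \frac{1}{116}\right) + 9} = - \frac{66989}{\frac{49}{116} + 9} = - \frac{66989}{\frac{1093}{116}} = \left(-66989\right) \frac{116}{1093} = - \frac{7770724}{1093}$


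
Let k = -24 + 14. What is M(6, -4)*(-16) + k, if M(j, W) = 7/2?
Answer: -66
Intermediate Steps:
k = -10
M(j, W) = 7/2 (M(j, W) = 7*(½) = 7/2)
M(6, -4)*(-16) + k = (7/2)*(-16) - 10 = -56 - 10 = -66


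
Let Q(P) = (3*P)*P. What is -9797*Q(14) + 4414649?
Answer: -1345987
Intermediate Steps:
Q(P) = 3*P²
-9797*Q(14) + 4414649 = -29391*14² + 4414649 = -29391*196 + 4414649 = -9797*588 + 4414649 = -5760636 + 4414649 = -1345987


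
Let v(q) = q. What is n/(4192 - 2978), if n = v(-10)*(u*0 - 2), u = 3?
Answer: 10/607 ≈ 0.016474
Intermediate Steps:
n = 20 (n = -10*(3*0 - 2) = -10*(0 - 2) = -10*(-2) = 20)
n/(4192 - 2978) = 20/(4192 - 2978) = 20/1214 = 20*(1/1214) = 10/607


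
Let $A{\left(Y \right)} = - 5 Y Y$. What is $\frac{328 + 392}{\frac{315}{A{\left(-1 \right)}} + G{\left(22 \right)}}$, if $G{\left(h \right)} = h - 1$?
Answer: $- \frac{120}{7} \approx -17.143$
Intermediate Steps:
$A{\left(Y \right)} = - 5 Y^{2}$
$G{\left(h \right)} = -1 + h$ ($G{\left(h \right)} = h - 1 = -1 + h$)
$\frac{328 + 392}{\frac{315}{A{\left(-1 \right)}} + G{\left(22 \right)}} = \frac{328 + 392}{\frac{315}{\left(-5\right) \left(-1\right)^{2}} + \left(-1 + 22\right)} = \frac{720}{\frac{315}{\left(-5\right) 1} + 21} = \frac{720}{\frac{315}{-5} + 21} = \frac{720}{315 \left(- \frac{1}{5}\right) + 21} = \frac{720}{-63 + 21} = \frac{720}{-42} = 720 \left(- \frac{1}{42}\right) = - \frac{120}{7}$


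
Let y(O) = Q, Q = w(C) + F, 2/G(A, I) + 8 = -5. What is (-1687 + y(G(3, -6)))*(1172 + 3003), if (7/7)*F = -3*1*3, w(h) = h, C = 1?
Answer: -7076625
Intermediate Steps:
G(A, I) = -2/13 (G(A, I) = 2/(-8 - 5) = 2/(-13) = 2*(-1/13) = -2/13)
F = -9 (F = -3*1*3 = -3*3 = -9)
Q = -8 (Q = 1 - 9 = -8)
y(O) = -8
(-1687 + y(G(3, -6)))*(1172 + 3003) = (-1687 - 8)*(1172 + 3003) = -1695*4175 = -7076625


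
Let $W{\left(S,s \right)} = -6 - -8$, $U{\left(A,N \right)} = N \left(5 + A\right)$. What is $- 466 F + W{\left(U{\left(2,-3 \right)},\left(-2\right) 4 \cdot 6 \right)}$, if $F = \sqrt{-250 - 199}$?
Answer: $2 - 466 i \sqrt{449} \approx 2.0 - 9874.4 i$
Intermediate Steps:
$F = i \sqrt{449}$ ($F = \sqrt{-449} = i \sqrt{449} \approx 21.19 i$)
$W{\left(S,s \right)} = 2$ ($W{\left(S,s \right)} = -6 + 8 = 2$)
$- 466 F + W{\left(U{\left(2,-3 \right)},\left(-2\right) 4 \cdot 6 \right)} = - 466 i \sqrt{449} + 2 = 2 - 466 i \sqrt{449}$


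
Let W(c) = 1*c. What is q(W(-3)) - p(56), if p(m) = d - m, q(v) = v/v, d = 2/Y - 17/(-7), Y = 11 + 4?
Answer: 5716/105 ≈ 54.438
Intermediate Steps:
W(c) = c
Y = 15
d = 269/105 (d = 2/15 - 17/(-7) = 2*(1/15) - 17*(-1/7) = 2/15 + 17/7 = 269/105 ≈ 2.5619)
q(v) = 1
p(m) = 269/105 - m
q(W(-3)) - p(56) = 1 - (269/105 - 1*56) = 1 - (269/105 - 56) = 1 - 1*(-5611/105) = 1 + 5611/105 = 5716/105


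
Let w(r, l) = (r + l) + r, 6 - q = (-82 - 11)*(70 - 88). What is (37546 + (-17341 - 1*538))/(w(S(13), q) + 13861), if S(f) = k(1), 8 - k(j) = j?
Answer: 19667/12207 ≈ 1.6111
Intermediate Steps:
k(j) = 8 - j
S(f) = 7 (S(f) = 8 - 1*1 = 8 - 1 = 7)
q = -1668 (q = 6 - (-82 - 11)*(70 - 88) = 6 - (-93)*(-18) = 6 - 1*1674 = 6 - 1674 = -1668)
w(r, l) = l + 2*r (w(r, l) = (l + r) + r = l + 2*r)
(37546 + (-17341 - 1*538))/(w(S(13), q) + 13861) = (37546 + (-17341 - 1*538))/((-1668 + 2*7) + 13861) = (37546 + (-17341 - 538))/((-1668 + 14) + 13861) = (37546 - 17879)/(-1654 + 13861) = 19667/12207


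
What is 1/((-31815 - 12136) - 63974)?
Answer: -1/107925 ≈ -9.2657e-6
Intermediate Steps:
1/((-31815 - 12136) - 63974) = 1/(-43951 - 63974) = 1/(-107925) = -1/107925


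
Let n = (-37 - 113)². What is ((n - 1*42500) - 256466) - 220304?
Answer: -496770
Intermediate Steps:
n = 22500 (n = (-150)² = 22500)
((n - 1*42500) - 256466) - 220304 = ((22500 - 1*42500) - 256466) - 220304 = ((22500 - 42500) - 256466) - 220304 = (-20000 - 256466) - 220304 = -276466 - 220304 = -496770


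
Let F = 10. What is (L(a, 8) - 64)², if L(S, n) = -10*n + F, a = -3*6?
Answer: 17956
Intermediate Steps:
a = -18
L(S, n) = 10 - 10*n (L(S, n) = -10*n + 10 = 10 - 10*n)
(L(a, 8) - 64)² = ((10 - 10*8) - 64)² = ((10 - 80) - 64)² = (-70 - 64)² = (-134)² = 17956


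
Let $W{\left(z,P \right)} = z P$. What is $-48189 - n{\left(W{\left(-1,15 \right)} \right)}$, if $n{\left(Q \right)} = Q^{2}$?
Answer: $-48414$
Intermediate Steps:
$W{\left(z,P \right)} = P z$
$-48189 - n{\left(W{\left(-1,15 \right)} \right)} = -48189 - \left(15 \left(-1\right)\right)^{2} = -48189 - \left(-15\right)^{2} = -48189 - 225 = -48414$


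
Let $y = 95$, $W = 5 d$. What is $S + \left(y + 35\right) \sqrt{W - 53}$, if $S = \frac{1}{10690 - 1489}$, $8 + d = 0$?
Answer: $\frac{1}{9201} + 130 i \sqrt{93} \approx 0.00010868 + 1253.7 i$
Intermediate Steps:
$d = -8$ ($d = -8 + 0 = -8$)
$W = -40$ ($W = 5 \left(-8\right) = -40$)
$S = \frac{1}{9201}$ ($S = \frac{1}{10690 - 1489} = \frac{1}{9201} \approx 0.00010868$)
$S + \left(y + 35\right) \sqrt{W - 53} = \frac{1}{9201} + \left(95 + 35\right) \sqrt{-40 - 53} = \frac{1}{9201} + 130 \sqrt{-93} = \frac{1}{9201} + 130 i \sqrt{93}$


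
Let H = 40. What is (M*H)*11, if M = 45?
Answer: 19800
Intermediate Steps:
(M*H)*11 = (45*40)*11 = 1800*11 = 19800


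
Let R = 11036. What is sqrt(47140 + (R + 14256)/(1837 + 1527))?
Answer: sqrt(39651063)/29 ≈ 217.13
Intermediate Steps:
sqrt(47140 + (R + 14256)/(1837 + 1527)) = sqrt(47140 + (11036 + 14256)/(1837 + 1527)) = sqrt(47140 + 25292/3364) = sqrt(47140 + 25292*(1/3364)) = sqrt(47140 + 6323/841) = sqrt(39651063/841) = sqrt(39651063)/29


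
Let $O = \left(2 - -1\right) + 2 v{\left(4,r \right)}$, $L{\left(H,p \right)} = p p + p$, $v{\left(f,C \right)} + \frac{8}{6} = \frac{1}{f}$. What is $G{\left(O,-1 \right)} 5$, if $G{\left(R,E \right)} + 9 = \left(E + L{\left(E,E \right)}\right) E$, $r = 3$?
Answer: $-40$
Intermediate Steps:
$v{\left(f,C \right)} = - \frac{4}{3} + \frac{1}{f}$
$L{\left(H,p \right)} = p + p^{2}$ ($L{\left(H,p \right)} = p^{2} + p = p + p^{2}$)
$O = \frac{5}{6}$ ($O = \left(2 - -1\right) + 2 \left(- \frac{4}{3} + \frac{1}{4}\right) = \left(2 + 1\right) + 2 \left(- \frac{4}{3} + \frac{1}{4}\right) = 3 + 2 \left(- \frac{13}{12}\right) = 3 - \frac{13}{6} = \frac{5}{6} \approx 0.83333$)
$G{\left(R,E \right)} = -9 + E \left(E + E \left(1 + E\right)\right)$ ($G{\left(R,E \right)} = -9 + \left(E + E \left(1 + E\right)\right) E = -9 + E \left(E + E \left(1 + E\right)\right)$)
$G{\left(O,-1 \right)} 5 = \left(-9 + \left(-1\right)^{3} + 2 \left(-1\right)^{2}\right) 5 = \left(-9 - 1 + 2 \cdot 1\right) 5 = \left(-9 - 1 + 2\right) 5 = \left(-8\right) 5 = -40$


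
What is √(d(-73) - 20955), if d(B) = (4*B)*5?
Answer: I*√22415 ≈ 149.72*I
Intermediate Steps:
d(B) = 20*B
√(d(-73) - 20955) = √(20*(-73) - 20955) = √(-1460 - 20955) = √(-22415) = I*√22415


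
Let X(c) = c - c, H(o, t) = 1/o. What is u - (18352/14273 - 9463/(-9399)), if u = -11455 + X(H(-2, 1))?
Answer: -1537017879632/134151927 ≈ -11457.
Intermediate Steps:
X(c) = 0
u = -11455 (u = -11455 + 0 = -11455)
u - (18352/14273 - 9463/(-9399)) = -11455 - (18352/14273 - 9463/(-9399)) = -11455 - (18352*(1/14273) - 9463*(-1/9399)) = -11455 - (18352/14273 + 9463/9399) = -11455 - 1*307555847/134151927 = -11455 - 307555847/134151927 = -1537017879632/134151927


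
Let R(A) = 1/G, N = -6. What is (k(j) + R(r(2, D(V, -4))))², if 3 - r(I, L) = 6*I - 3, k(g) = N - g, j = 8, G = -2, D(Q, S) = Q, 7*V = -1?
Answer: 841/4 ≈ 210.25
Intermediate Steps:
V = -⅐ (V = (⅐)*(-1) = -⅐ ≈ -0.14286)
k(g) = -6 - g
r(I, L) = 6 - 6*I (r(I, L) = 3 - (6*I - 3) = 3 - (-3 + 6*I) = 3 + (3 - 6*I) = 6 - 6*I)
R(A) = -½ (R(A) = 1/(-2) = -½)
(k(j) + R(r(2, D(V, -4))))² = ((-6 - 1*8) - ½)² = ((-6 - 8) - ½)² = (-14 - ½)² = (-29/2)² = 841/4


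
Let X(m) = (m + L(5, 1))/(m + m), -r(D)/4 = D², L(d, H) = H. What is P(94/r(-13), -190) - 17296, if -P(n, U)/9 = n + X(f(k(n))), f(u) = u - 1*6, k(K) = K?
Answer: -6066156926/350675 ≈ -17299.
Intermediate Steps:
f(u) = -6 + u (f(u) = u - 6 = -6 + u)
r(D) = -4*D²
X(m) = (1 + m)/(2*m) (X(m) = (m + 1)/(m + m) = (1 + m)/((2*m)) = (1 + m)*(1/(2*m)) = (1 + m)/(2*m))
P(n, U) = -9*n - 9*(-5 + n)/(2*(-6 + n)) (P(n, U) = -9*(n + (1 + (-6 + n))/(2*(-6 + n))) = -9*(n + (-5 + n)/(2*(-6 + n))) = -9*n - 9*(-5 + n)/(2*(-6 + n)))
P(94/r(-13), -190) - 17296 = 9*(5 - 2*(94/((-4*(-13)²)))² + 11*(94/((-4*(-13)²))))/(2*(-6 + 94/((-4*(-13)²)))) - 17296 = 9*(5 - 2*(94/((-4*169)))² + 11*(94/((-4*169))))/(2*(-6 + 94/((-4*169)))) - 17296 = 9*(5 - 2*(94/(-676))² + 11*(94/(-676)))/(2*(-6 + 94/(-676))) - 17296 = 9*(5 - 2*(94*(-1/676))² + 11*(94*(-1/676)))/(2*(-6 + 94*(-1/676))) - 17296 = 9*(5 - 2*(-47/338)² + 11*(-47/338))/(2*(-6 - 47/338)) - 17296 = 9*(5 - 2*2209/114244 - 517/338)/(2*(-2075/338)) - 17296 = (9/2)*(-338/2075)*(5 - 2209/57122 - 517/338) - 17296 = (9/2)*(-338/2075)*(98014/28561) - 17296 = -882126/350675 - 17296 = -6066156926/350675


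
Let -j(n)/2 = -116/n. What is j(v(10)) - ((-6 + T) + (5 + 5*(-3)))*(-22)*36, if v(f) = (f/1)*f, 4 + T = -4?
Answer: -475142/25 ≈ -19006.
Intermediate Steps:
T = -8 (T = -4 - 4 = -8)
v(f) = f² (v(f) = (f*1)*f = f*f = f²)
j(n) = 232/n (j(n) = -(-232)/n = 232/n)
j(v(10)) - ((-6 + T) + (5 + 5*(-3)))*(-22)*36 = 232/(10²) - ((-6 - 8) + (5 + 5*(-3)))*(-22)*36 = 232/100 - (-14 + (5 - 15))*(-22)*36 = 232*(1/100) - (-14 - 10)*(-22)*36 = 58/25 - (-24*(-22))*36 = 58/25 - 528*36 = 58/25 - 1*19008 = 58/25 - 19008 = -475142/25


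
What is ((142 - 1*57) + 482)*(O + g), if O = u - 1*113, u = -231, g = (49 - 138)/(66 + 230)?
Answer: -57784671/296 ≈ -1.9522e+5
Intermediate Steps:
g = -89/296 ≈ -0.30068
O = -344 (O = -231 - 1*113 = -231 - 113 = -344)
((142 - 1*57) + 482)*(O + g) = ((142 - 1*57) + 482)*(-344 - 89/296) = ((142 - 57) + 482)*(-101913/296) = (85 + 482)*(-101913/296) = 567*(-101913/296) = -57784671/296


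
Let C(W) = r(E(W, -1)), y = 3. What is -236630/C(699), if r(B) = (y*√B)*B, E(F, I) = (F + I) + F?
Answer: -236630*√1397/5854827 ≈ -1.5106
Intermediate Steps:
E(F, I) = I + 2*F
r(B) = 3*B^(3/2) (r(B) = (3*√B)*B = 3*B^(3/2))
C(W) = 3*(-1 + 2*W)^(3/2)
-236630/C(699) = -236630*1/(3*(-1 + 2*699)^(3/2)) = -236630*1/(3*(-1 + 1398)^(3/2)) = -236630*√1397/5854827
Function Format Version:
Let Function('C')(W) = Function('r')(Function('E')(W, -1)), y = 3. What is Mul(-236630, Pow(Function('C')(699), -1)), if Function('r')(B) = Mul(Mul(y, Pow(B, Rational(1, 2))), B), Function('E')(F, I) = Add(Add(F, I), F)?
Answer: Mul(Rational(-236630, 5854827), Pow(1397, Rational(1, 2))) ≈ -1.5106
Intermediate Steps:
Function('E')(F, I) = Add(I, Mul(2, F))
Function('r')(B) = Mul(3, Pow(B, Rational(3, 2))) (Function('r')(B) = Mul(Mul(3, Pow(B, Rational(1, 2))), B) = Mul(3, Pow(B, Rational(3, 2))))
Function('C')(W) = Mul(3, Pow(Add(-1, Mul(2, W)), Rational(3, 2)))
Mul(-236630, Pow(Function('C')(699), -1)) = Mul(-236630, Pow(Mul(3, Pow(Add(-1, Mul(2, 699)), Rational(3, 2))), -1)) = Mul(-236630, Pow(Mul(3, Pow(Add(-1, 1398), Rational(3, 2))), -1)) = Mul(-236630, Pow(Mul(3, Pow(1397, Rational(3, 2))), -1)) = Mul(-236630, Pow(Mul(3, Mul(1397, Pow(1397, Rational(1, 2)))), -1)) = Mul(-236630, Pow(Mul(4191, Pow(1397, Rational(1, 2))), -1)) = Mul(-236630, Mul(Rational(1, 5854827), Pow(1397, Rational(1, 2)))) = Mul(Rational(-236630, 5854827), Pow(1397, Rational(1, 2)))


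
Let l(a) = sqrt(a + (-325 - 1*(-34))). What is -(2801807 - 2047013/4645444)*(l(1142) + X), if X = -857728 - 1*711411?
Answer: 20423341226223226005/4645444 - 13015635470295*sqrt(851)/4645444 ≈ 4.3963e+12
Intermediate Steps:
l(a) = sqrt(-291 + a) (l(a) = sqrt(a + (-325 + 34)) = sqrt(a - 291) = sqrt(-291 + a))
X = -1569139 (X = -857728 - 711411 = -1569139)
-(2801807 - 2047013/4645444)*(l(1142) + X) = -(2801807 - 2047013/4645444)*(sqrt(-291 + 1142) - 1569139) = -(2801807 - 2047013*1/4645444)*(sqrt(851) - 1569139) = -(2801807 - 2047013/4645444)*(-1569139 + sqrt(851)) = -13015635470295*(-1569139 + sqrt(851))/4645444 = -(-20423341226223226005/4645444 + 13015635470295*sqrt(851)/4645444) = 20423341226223226005/4645444 - 13015635470295*sqrt(851)/4645444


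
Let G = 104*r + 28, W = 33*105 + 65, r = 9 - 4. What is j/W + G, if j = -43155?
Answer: 378257/706 ≈ 535.77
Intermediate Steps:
r = 5
W = 3530 (W = 3465 + 65 = 3530)
G = 548 (G = 104*5 + 28 = 520 + 28 = 548)
j/W + G = -43155/3530 + 548 = -43155*1/3530 + 548 = -8631/706 + 548 = 378257/706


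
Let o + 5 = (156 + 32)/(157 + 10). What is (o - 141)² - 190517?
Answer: -4727978977/27889 ≈ -1.6953e+5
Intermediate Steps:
o = -647/167 (o = -5 + (156 + 32)/(157 + 10) = -5 + 188/167 = -647/167 ≈ -3.8743)
(o - 141)² - 190517 = (-647/167 - 141)² - 190517 = (-24194/167)² - 190517 = 585349636/27889 - 190517 = -4727978977/27889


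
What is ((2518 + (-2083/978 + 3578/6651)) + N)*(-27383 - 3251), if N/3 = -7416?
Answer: 655300326973471/1084113 ≈ 6.0446e+8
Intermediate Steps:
N = -22248 (N = 3*(-7416) = -22248)
((2518 + (-2083/978 + 3578/6651)) + N)*(-27383 - 3251) = ((2518 + (-2083/978 + 3578/6651)) - 22248)*(-27383 - 3251) = ((2518 + (-2083*1/978 + 3578*(1/6651))) - 22248)*(-30634) = ((2518 + (-2083/978 + 3578/6651)) - 22248)*(-30634) = ((2518 - 3451583/2168226) - 22248)*(-30634) = (5456141485/2168226 - 22248)*(-30634) = -42782550563/2168226*(-30634) = 655300326973471/1084113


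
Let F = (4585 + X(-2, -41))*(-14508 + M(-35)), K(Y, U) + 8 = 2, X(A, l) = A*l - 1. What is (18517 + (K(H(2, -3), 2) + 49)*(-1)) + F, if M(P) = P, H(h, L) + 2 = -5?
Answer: -67839164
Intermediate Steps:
X(A, l) = -1 + A*l
H(h, L) = -7 (H(h, L) = -2 - 5 = -7)
K(Y, U) = -6 (K(Y, U) = -8 + 2 = -6)
F = -67857638 (F = (4585 + (-1 - 2*(-41)))*(-14508 - 35) = (4585 + (-1 + 82))*(-14543) = (4585 + 81)*(-14543) = 4666*(-14543) = -67857638)
(18517 + (K(H(2, -3), 2) + 49)*(-1)) + F = (18517 + (-6 + 49)*(-1)) - 67857638 = (18517 + 43*(-1)) - 67857638 = (18517 - 43) - 67857638 = 18474 - 67857638 = -67839164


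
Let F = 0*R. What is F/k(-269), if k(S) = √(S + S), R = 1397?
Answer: 0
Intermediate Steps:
F = 0 (F = 0*1397 = 0)
k(S) = √2*√S (k(S) = √(2*S) = √2*√S)
F/k(-269) = 0/((√2*√(-269))) = 0/((√2*(I*√269))) = 0/((I*√538)) = 0*(-I*√538/538) = 0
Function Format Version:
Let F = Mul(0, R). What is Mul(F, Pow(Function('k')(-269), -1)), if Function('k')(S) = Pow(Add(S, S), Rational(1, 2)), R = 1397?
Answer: 0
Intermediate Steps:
F = 0 (F = Mul(0, 1397) = 0)
Function('k')(S) = Mul(Pow(2, Rational(1, 2)), Pow(S, Rational(1, 2))) (Function('k')(S) = Pow(Mul(2, S), Rational(1, 2)) = Mul(Pow(2, Rational(1, 2)), Pow(S, Rational(1, 2))))
Mul(F, Pow(Function('k')(-269), -1)) = Mul(0, Pow(Mul(Pow(2, Rational(1, 2)), Pow(-269, Rational(1, 2))), -1)) = Mul(0, Pow(Mul(Pow(2, Rational(1, 2)), Mul(I, Pow(269, Rational(1, 2)))), -1)) = Mul(0, Pow(Mul(I, Pow(538, Rational(1, 2))), -1)) = Mul(0, Mul(Rational(-1, 538), I, Pow(538, Rational(1, 2)))) = 0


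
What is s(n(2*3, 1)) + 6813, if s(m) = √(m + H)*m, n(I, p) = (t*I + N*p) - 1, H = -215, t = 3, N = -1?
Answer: 6813 + 16*I*√199 ≈ 6813.0 + 225.71*I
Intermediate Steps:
n(I, p) = -1 - p + 3*I (n(I, p) = (3*I - p) - 1 = (-p + 3*I) - 1 = -1 - p + 3*I)
s(m) = m*√(-215 + m) (s(m) = √(m - 215)*m = √(-215 + m)*m = m*√(-215 + m))
s(n(2*3, 1)) + 6813 = (-1 - 1*1 + 3*(2*3))*√(-215 + (-1 - 1*1 + 3*(2*3))) + 6813 = (-1 - 1 + 3*6)*√(-215 + (-1 - 1 + 3*6)) + 6813 = (-1 - 1 + 18)*√(-215 + (-1 - 1 + 18)) + 6813 = 16*√(-215 + 16) + 6813 = 16*√(-199) + 6813 = 16*(I*√199) + 6813 = 16*I*√199 + 6813 = 6813 + 16*I*√199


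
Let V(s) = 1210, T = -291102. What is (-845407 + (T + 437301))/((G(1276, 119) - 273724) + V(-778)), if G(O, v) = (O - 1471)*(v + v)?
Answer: 174802/79731 ≈ 2.1924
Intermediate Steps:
G(O, v) = 2*v*(-1471 + O) (G(O, v) = (-1471 + O)*(2*v) = 2*v*(-1471 + O))
(-845407 + (T + 437301))/((G(1276, 119) - 273724) + V(-778)) = (-845407 + (-291102 + 437301))/((2*119*(-1471 + 1276) - 273724) + 1210) = (-845407 + 146199)/((2*119*(-195) - 273724) + 1210) = -699208/((-46410 - 273724) + 1210) = -699208/(-320134 + 1210) = -699208/(-318924) = -699208*(-1/318924) = 174802/79731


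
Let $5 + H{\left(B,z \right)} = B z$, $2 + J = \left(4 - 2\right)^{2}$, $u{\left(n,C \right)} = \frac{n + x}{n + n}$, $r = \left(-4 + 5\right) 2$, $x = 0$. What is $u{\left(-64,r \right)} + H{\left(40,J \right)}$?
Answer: $\frac{151}{2} \approx 75.5$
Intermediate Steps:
$r = 2$ ($r = 1 \cdot 2 = 2$)
$u{\left(n,C \right)} = \frac{1}{2}$ ($u{\left(n,C \right)} = \frac{n + 0}{n + n} = \frac{n}{2 n} = n \frac{1}{2 n} = \frac{1}{2}$)
$J = 2$ ($J = -2 + \left(4 - 2\right)^{2} = -2 + 2^{2} = -2 + 4 = 2$)
$H{\left(B,z \right)} = -5 + B z$
$u{\left(-64,r \right)} + H{\left(40,J \right)} = \frac{1}{2} + \left(-5 + 40 \cdot 2\right) = \frac{1}{2} + \left(-5 + 80\right) = \frac{1}{2} + 75 = \frac{151}{2}$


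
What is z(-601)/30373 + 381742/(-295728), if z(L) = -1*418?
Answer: -5859132035/4491073272 ≈ -1.3046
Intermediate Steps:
z(L) = -418
z(-601)/30373 + 381742/(-295728) = -418/30373 + 381742/(-295728) = -418*1/30373 + 381742*(-1/295728) = -418/30373 - 190871/147864 = -5859132035/4491073272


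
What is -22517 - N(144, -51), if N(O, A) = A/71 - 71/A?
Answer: -81536497/3621 ≈ -22518.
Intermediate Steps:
N(O, A) = -71/A + A/71 (N(O, A) = A*(1/71) - 71/A = A/71 - 71/A = -71/A + A/71)
-22517 - N(144, -51) = -22517 - (-71/(-51) + (1/71)*(-51)) = -22517 - (-71*(-1/51) - 51/71) = -22517 - (71/51 - 51/71) = -22517 - 1*2440/3621 = -22517 - 2440/3621 = -81536497/3621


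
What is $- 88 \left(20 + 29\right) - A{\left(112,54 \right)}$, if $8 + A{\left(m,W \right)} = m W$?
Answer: $-10352$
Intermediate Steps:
$A{\left(m,W \right)} = -8 + W m$ ($A{\left(m,W \right)} = -8 + m W = -8 + W m$)
$- 88 \left(20 + 29\right) - A{\left(112,54 \right)} = - 88 \left(20 + 29\right) - \left(-8 + 54 \cdot 112\right) = \left(-88\right) 49 - \left(-8 + 6048\right) = -4312 - 6040 = -10352$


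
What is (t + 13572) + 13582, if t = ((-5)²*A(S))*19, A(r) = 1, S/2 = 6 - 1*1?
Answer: 27629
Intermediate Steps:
S = 10 (S = 2*(6 - 1*1) = 2*(6 - 1) = 2*5 = 10)
t = 475 (t = ((-5)²*1)*19 = (25*1)*19 = 25*19 = 475)
(t + 13572) + 13582 = (475 + 13572) + 13582 = 14047 + 13582 = 27629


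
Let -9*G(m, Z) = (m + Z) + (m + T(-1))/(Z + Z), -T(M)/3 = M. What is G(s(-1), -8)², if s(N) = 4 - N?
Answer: 49/324 ≈ 0.15123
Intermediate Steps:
T(M) = -3*M
G(m, Z) = -Z/9 - m/9 - (3 + m)/(18*Z) (G(m, Z) = -((m + Z) + (m - 3*(-1))/(Z + Z))/9 = -((Z + m) + (m + 3)/((2*Z)))/9 = -((Z + m) + (3 + m)*(1/(2*Z)))/9 = -((Z + m) + (3 + m)/(2*Z))/9 = -(Z + m + (3 + m)/(2*Z))/9 = -Z/9 - m/9 - (3 + m)/(18*Z))
G(s(-1), -8)² = ((1/18)*(-3 - (4 - 1*(-1)) - 2*(-8)*(-8 + (4 - 1*(-1))))/(-8))² = ((1/18)*(-⅛)*(-3 - (4 + 1) - 2*(-8)*(-8 + (4 + 1))))² = ((1/18)*(-⅛)*(-3 - 1*5 - 2*(-8)*(-8 + 5)))² = ((1/18)*(-⅛)*(-3 - 5 - 2*(-8)*(-3)))² = ((1/18)*(-⅛)*(-3 - 5 - 48))² = ((1/18)*(-⅛)*(-56))² = (7/18)² = 49/324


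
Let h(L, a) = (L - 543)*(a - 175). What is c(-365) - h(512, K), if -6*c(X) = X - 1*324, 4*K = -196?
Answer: -40975/6 ≈ -6829.2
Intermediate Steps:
K = -49 (K = (¼)*(-196) = -49)
h(L, a) = (-543 + L)*(-175 + a)
c(X) = 54 - X/6 (c(X) = -(X - 1*324)/6 = -(X - 324)/6 = -(-324 + X)/6 = 54 - X/6)
c(-365) - h(512, K) = (54 - ⅙*(-365)) - (95025 - 543*(-49) - 175*512 + 512*(-49)) = (54 + 365/6) - (95025 + 26607 - 89600 - 25088) = 689/6 - 1*6944 = 689/6 - 6944 = -40975/6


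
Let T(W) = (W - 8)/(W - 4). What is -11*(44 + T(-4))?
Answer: -1001/2 ≈ -500.50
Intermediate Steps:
T(W) = (-8 + W)/(-4 + W)
-11*(44 + T(-4)) = -11*(44 + (-8 - 4)/(-4 - 4)) = -11*(44 - 12/(-8)) = -11*(44 - ⅛*(-12)) = -11*(44 + 3/2) = -11*91/2 = -1001/2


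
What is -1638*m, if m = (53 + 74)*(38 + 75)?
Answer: -23506938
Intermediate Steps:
m = 14351 (m = 127*113 = 14351)
-1638*m = -1638*14351 = -23506938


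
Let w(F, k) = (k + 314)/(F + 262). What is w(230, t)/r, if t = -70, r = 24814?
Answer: 61/3052122 ≈ 1.9986e-5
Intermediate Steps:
w(F, k) = (314 + k)/(262 + F)
w(230, t)/r = ((314 - 70)/(262 + 230))/24814 = (244/492)*(1/24814) = ((1/492)*244)*(1/24814) = (61/123)*(1/24814) = 61/3052122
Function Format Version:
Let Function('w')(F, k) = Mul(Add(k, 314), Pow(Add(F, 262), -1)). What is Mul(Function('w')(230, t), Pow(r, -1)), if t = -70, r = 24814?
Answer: Rational(61, 3052122) ≈ 1.9986e-5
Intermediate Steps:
Function('w')(F, k) = Mul(Pow(Add(262, F), -1), Add(314, k)) (Function('w')(F, k) = Mul(Add(314, k), Pow(Add(262, F), -1)) = Mul(Pow(Add(262, F), -1), Add(314, k)))
Mul(Function('w')(230, t), Pow(r, -1)) = Mul(Mul(Pow(Add(262, 230), -1), Add(314, -70)), Pow(24814, -1)) = Mul(Mul(Pow(492, -1), 244), Rational(1, 24814)) = Mul(Mul(Rational(1, 492), 244), Rational(1, 24814)) = Mul(Rational(61, 123), Rational(1, 24814)) = Rational(61, 3052122)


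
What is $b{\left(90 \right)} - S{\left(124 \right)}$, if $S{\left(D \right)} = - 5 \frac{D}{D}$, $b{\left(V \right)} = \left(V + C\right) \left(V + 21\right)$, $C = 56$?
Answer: $16211$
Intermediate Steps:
$b{\left(V \right)} = \left(21 + V\right) \left(56 + V\right)$ ($b{\left(V \right)} = \left(V + 56\right) \left(V + 21\right) = \left(56 + V\right) \left(21 + V\right) = \left(21 + V\right) \left(56 + V\right)$)
$S{\left(D \right)} = -5$ ($S{\left(D \right)} = \left(-5\right) 1 = -5$)
$b{\left(90 \right)} - S{\left(124 \right)} = \left(1176 + 90^{2} + 77 \cdot 90\right) - -5 = \left(1176 + 8100 + 6930\right) + 5 = 16206 + 5 = 16211$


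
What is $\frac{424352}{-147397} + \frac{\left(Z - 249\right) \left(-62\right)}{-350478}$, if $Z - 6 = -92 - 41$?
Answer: $- \frac{76081079560}{25829702883} \approx -2.9455$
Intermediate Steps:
$Z = -127$ ($Z = 6 - 133 = -127$)
$\frac{424352}{-147397} + \frac{\left(Z - 249\right) \left(-62\right)}{-350478} = \frac{424352}{-147397} + \frac{\left(-127 - 249\right) \left(-62\right)}{-350478} = 424352 \left(- \frac{1}{147397}\right) + \left(-376\right) \left(-62\right) \left(- \frac{1}{350478}\right) = - \frac{424352}{147397} + 23312 \left(- \frac{1}{350478}\right) = - \frac{424352}{147397} - \frac{11656}{175239} = - \frac{76081079560}{25829702883}$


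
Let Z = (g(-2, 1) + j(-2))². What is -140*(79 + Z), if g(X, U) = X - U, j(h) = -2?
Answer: -14560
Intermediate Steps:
Z = 25 (Z = ((-2 - 1*1) - 2)² = ((-2 - 1) - 2)² = (-3 - 2)² = (-5)² = 25)
-140*(79 + Z) = -140*(79 + 25) = -140*104 = -14560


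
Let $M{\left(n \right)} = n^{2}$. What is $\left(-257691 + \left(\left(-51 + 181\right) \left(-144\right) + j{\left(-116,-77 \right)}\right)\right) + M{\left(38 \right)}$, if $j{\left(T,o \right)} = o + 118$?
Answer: $-274926$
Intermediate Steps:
$j{\left(T,o \right)} = 118 + o$
$\left(-257691 + \left(\left(-51 + 181\right) \left(-144\right) + j{\left(-116,-77 \right)}\right)\right) + M{\left(38 \right)} = \left(-257691 + \left(\left(-51 + 181\right) \left(-144\right) + \left(118 - 77\right)\right)\right) + 38^{2} = \left(-257691 + \left(130 \left(-144\right) + 41\right)\right) + 1444 = \left(-257691 + \left(-18720 + 41\right)\right) + 1444 = \left(-257691 - 18679\right) + 1444 = -276370 + 1444 = -274926$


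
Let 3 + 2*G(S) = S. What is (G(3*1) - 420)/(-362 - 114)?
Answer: 15/17 ≈ 0.88235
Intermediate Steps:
G(S) = -3/2 + S/2
(G(3*1) - 420)/(-362 - 114) = ((-3/2 + (3*1)/2) - 420)/(-362 - 114) = ((-3/2 + (½)*3) - 420)/(-476) = ((-3/2 + 3/2) - 420)*(-1/476) = (0 - 420)*(-1/476) = -420*(-1/476) = 15/17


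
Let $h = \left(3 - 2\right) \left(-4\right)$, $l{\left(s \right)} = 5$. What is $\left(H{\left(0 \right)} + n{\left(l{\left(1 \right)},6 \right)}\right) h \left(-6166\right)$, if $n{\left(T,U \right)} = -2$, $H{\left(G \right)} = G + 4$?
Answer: $49328$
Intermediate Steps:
$H{\left(G \right)} = 4 + G$
$h = -4$ ($h = 1 \left(-4\right) = -4$)
$\left(H{\left(0 \right)} + n{\left(l{\left(1 \right)},6 \right)}\right) h \left(-6166\right) = \left(\left(4 + 0\right) - 2\right) \left(-4\right) \left(-6166\right) = \left(4 - 2\right) \left(-4\right) \left(-6166\right) = 2 \left(-4\right) \left(-6166\right) = \left(-8\right) \left(-6166\right) = 49328$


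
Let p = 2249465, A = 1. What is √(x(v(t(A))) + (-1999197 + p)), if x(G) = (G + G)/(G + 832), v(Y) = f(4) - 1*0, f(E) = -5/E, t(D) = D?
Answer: 3*√307060173438/3323 ≈ 500.27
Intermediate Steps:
v(Y) = -5/4 (v(Y) = -5/4 - 1*0 = -5*¼ + 0 = -5/4 + 0 = -5/4)
x(G) = 2*G/(832 + G) (x(G) = (2*G)/(832 + G) = 2*G/(832 + G))
√(x(v(t(A))) + (-1999197 + p)) = √(2*(-5/4)/(832 - 5/4) + (-1999197 + 2249465)) = √(2*(-5/4)/(3323/4) + 250268) = √(2*(-5/4)*(4/3323) + 250268) = √(-10/3323 + 250268) = √(831640554/3323) = 3*√307060173438/3323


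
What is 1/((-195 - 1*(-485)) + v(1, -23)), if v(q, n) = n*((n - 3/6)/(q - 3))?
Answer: 4/79 ≈ 0.050633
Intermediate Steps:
v(q, n) = n*(-½ + n)/(-3 + q) (v(q, n) = n*((n - 3*⅙)/(-3 + q)) = n*((n - ½)/(-3 + q)) = n*((-½ + n)/(-3 + q)) = n*(-½ + n)/(-3 + q))
1/((-195 - 1*(-485)) + v(1, -23)) = 1/((-195 - 1*(-485)) + (½)*(-23)*(-1 + 2*(-23))/(-3 + 1)) = 1/((-195 + 485) + (½)*(-23)*(-1 - 46)/(-2)) = 1/(290 + (½)*(-23)*(-½)*(-47)) = 1/(290 - 1081/4) = 1/(79/4) = 4/79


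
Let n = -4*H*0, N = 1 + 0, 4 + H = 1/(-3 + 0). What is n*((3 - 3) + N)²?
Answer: 0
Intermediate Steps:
H = -13/3 (H = -4 + 1/(-3 + 0) = -4 + 1/(-3) = -4 - ⅓ = -13/3 ≈ -4.3333)
N = 1
n = 0 (n = -4*(-13/3)*0 = (52/3)*0 = 0)
n*((3 - 3) + N)² = 0*((3 - 3) + 1)² = 0*(0 + 1)² = 0*1² = 0*1 = 0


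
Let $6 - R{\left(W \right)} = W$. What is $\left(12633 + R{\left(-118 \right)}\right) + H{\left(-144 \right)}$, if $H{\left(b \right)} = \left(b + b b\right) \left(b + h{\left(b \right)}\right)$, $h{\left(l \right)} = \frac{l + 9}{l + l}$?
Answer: $- \frac{5885677}{2} \approx -2.9428 \cdot 10^{6}$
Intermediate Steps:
$h{\left(l \right)} = \frac{9 + l}{2 l}$
$R{\left(W \right)} = 6 - W$
$H{\left(b \right)} = \left(b + b^{2}\right) \left(b + \frac{9 + b}{2 b}\right)$ ($H{\left(b \right)} = \left(b + b b\right) \left(b + \frac{9 + b}{2 b}\right) = \left(b + b^{2}\right) \left(b + \frac{9 + b}{2 b}\right)$)
$\left(12633 + R{\left(-118 \right)}\right) + H{\left(-144 \right)} = \left(12633 + \left(6 - -118\right)\right) + \left(\frac{9}{2} + \frac{1}{2} \left(-144\right) + \frac{1}{2} \left(-144\right) \left(9 + 2 \left(-144\right)^{2} + 3 \left(-144\right)\right)\right) = \left(12633 + \left(6 + 118\right)\right) + \left(\frac{9}{2} - 72 + \frac{1}{2} \left(-144\right) \left(9 + 2 \cdot 20736 - 432\right)\right) = \left(12633 + 124\right) + \left(\frac{9}{2} - 72 + \frac{1}{2} \left(-144\right) \left(9 + 41472 - 432\right)\right) = 12757 + \left(\frac{9}{2} - 72 + \frac{1}{2} \left(-144\right) 41049\right) = 12757 - \frac{5911191}{2} = - \frac{5885677}{2}$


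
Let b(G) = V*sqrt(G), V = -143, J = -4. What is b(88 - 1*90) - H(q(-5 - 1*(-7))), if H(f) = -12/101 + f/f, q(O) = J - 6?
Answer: -89/101 - 143*I*sqrt(2) ≈ -0.88119 - 202.23*I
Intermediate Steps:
q(O) = -10 (q(O) = -4 - 6 = -10)
b(G) = -143*sqrt(G)
H(f) = 89/101 (H(f) = -12*1/101 + 1 = -12/101 + 1 = 89/101)
b(88 - 1*90) - H(q(-5 - 1*(-7))) = -143*sqrt(88 - 1*90) - 1*89/101 = -143*sqrt(88 - 90) - 89/101 = -143*I*sqrt(2) - 89/101 = -89/101 - 143*I*sqrt(2)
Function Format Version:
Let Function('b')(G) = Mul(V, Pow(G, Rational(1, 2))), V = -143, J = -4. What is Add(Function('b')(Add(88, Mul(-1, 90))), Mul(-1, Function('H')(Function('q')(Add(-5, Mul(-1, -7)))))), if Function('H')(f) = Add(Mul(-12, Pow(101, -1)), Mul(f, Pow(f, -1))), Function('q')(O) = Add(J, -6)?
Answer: Add(Rational(-89, 101), Mul(-143, I, Pow(2, Rational(1, 2)))) ≈ Add(-0.88119, Mul(-202.23, I))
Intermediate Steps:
Function('q')(O) = -10 (Function('q')(O) = Add(-4, -6) = -10)
Function('b')(G) = Mul(-143, Pow(G, Rational(1, 2)))
Function('H')(f) = Rational(89, 101) (Function('H')(f) = Add(Mul(-12, Rational(1, 101)), 1) = Add(Rational(-12, 101), 1) = Rational(89, 101))
Add(Function('b')(Add(88, Mul(-1, 90))), Mul(-1, Function('H')(Function('q')(Add(-5, Mul(-1, -7)))))) = Add(Mul(-143, Pow(Add(88, Mul(-1, 90)), Rational(1, 2))), Mul(-1, Rational(89, 101))) = Add(Mul(-143, Pow(Add(88, -90), Rational(1, 2))), Rational(-89, 101)) = Add(Mul(-143, Pow(-2, Rational(1, 2))), Rational(-89, 101)) = Add(Mul(-143, Mul(I, Pow(2, Rational(1, 2)))), Rational(-89, 101)) = Add(Mul(-143, I, Pow(2, Rational(1, 2))), Rational(-89, 101)) = Add(Rational(-89, 101), Mul(-143, I, Pow(2, Rational(1, 2))))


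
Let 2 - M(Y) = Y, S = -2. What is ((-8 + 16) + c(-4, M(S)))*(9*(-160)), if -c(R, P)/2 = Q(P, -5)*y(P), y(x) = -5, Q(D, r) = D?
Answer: -69120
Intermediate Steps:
M(Y) = 2 - Y
c(R, P) = 10*P (c(R, P) = -2*P*(-5) = -(-10)*P = 10*P)
((-8 + 16) + c(-4, M(S)))*(9*(-160)) = ((-8 + 16) + 10*(2 - 1*(-2)))*(9*(-160)) = (8 + 10*(2 + 2))*(-1440) = (8 + 10*4)*(-1440) = (8 + 40)*(-1440) = 48*(-1440) = -69120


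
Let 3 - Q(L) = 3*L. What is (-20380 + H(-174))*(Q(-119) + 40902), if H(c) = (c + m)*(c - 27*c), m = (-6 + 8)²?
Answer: -32574698520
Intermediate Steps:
m = 4 (m = 2² = 4)
Q(L) = 3 - 3*L
H(c) = -26*c*(4 + c) (H(c) = (c + 4)*(c - 27*c) = (4 + c)*(-26*c) = -26*c*(4 + c))
(-20380 + H(-174))*(Q(-119) + 40902) = (-20380 - 26*(-174)*(4 - 174))*((3 - 3*(-119)) + 40902) = (-20380 - 26*(-174)*(-170))*((3 + 357) + 40902) = (-20380 - 769080)*(360 + 40902) = -789460*41262 = -32574698520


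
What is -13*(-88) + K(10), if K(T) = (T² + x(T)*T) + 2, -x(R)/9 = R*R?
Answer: -7754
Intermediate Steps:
x(R) = -9*R² (x(R) = -9*R*R = -9*R²)
K(T) = 2 + T² - 9*T³ (K(T) = (T² + (-9*T²)*T) + 2 = (T² - 9*T³) + 2 = 2 + T² - 9*T³)
-13*(-88) + K(10) = -13*(-88) + (2 + 10² - 9*10³) = 1144 + (2 + 100 - 9*1000) = 1144 + (2 + 100 - 9000) = 1144 - 8898 = -7754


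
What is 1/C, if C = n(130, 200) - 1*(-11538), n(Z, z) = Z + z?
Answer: 1/11868 ≈ 8.4260e-5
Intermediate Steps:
C = 11868 (C = (130 + 200) - 1*(-11538) = 330 + 11538 = 11868)
1/C = 1/11868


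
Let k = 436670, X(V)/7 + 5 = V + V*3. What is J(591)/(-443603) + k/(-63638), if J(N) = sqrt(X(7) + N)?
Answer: -218335/31819 - 4*sqrt(47)/443603 ≈ -6.8618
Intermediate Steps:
X(V) = -35 + 28*V (X(V) = -35 + 7*(V + V*3) = -35 + 7*(V + 3*V) = -35 + 7*(4*V) = -35 + 28*V)
J(N) = sqrt(161 + N) (J(N) = sqrt((-35 + 28*7) + N) = sqrt((-35 + 196) + N) = sqrt(161 + N))
J(591)/(-443603) + k/(-63638) = sqrt(161 + 591)/(-443603) + 436670/(-63638) = sqrt(752)*(-1/443603) + 436670*(-1/63638) = (4*sqrt(47))*(-1/443603) - 218335/31819 = -4*sqrt(47)/443603 - 218335/31819 = -218335/31819 - 4*sqrt(47)/443603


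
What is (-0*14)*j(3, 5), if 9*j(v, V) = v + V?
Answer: 0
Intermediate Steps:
j(v, V) = V/9 + v/9 (j(v, V) = (v + V)/9 = (V + v)/9 = V/9 + v/9)
(-0*14)*j(3, 5) = (-0*14)*((⅑)*5 + (⅑)*3) = (-77*0)*(5/9 + ⅓) = 0*(8/9) = 0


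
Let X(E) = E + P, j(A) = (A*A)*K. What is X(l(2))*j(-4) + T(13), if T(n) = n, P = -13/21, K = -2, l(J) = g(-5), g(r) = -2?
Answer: 2033/21 ≈ 96.810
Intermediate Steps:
l(J) = -2
P = -13/21 (P = -13*1/21 = -13/21 ≈ -0.61905)
j(A) = -2*A² (j(A) = (A*A)*(-2) = A²*(-2) = -2*A²)
X(E) = -13/21 + E (X(E) = E - 13/21 = -13/21 + E)
X(l(2))*j(-4) + T(13) = (-13/21 - 2)*(-2*(-4)²) + 13 = -(-110)*16/21 + 13 = -55/21*(-32) + 13 = 1760/21 + 13 = 2033/21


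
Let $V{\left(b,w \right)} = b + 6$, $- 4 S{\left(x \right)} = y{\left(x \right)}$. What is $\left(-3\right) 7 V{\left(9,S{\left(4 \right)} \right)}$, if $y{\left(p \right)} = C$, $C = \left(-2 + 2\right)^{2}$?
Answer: $-315$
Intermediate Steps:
$C = 0$ ($C = 0^{2} = 0$)
$y{\left(p \right)} = 0$
$S{\left(x \right)} = 0$ ($S{\left(x \right)} = \left(- \frac{1}{4}\right) 0 = 0$)
$V{\left(b,w \right)} = 6 + b$
$\left(-3\right) 7 V{\left(9,S{\left(4 \right)} \right)} = \left(-3\right) 7 \left(6 + 9\right) = \left(-21\right) 15 = -315$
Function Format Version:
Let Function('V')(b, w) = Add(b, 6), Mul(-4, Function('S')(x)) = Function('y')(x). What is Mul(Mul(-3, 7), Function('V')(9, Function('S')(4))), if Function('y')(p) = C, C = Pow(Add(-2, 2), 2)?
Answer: -315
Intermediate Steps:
C = 0 (C = Pow(0, 2) = 0)
Function('y')(p) = 0
Function('S')(x) = 0 (Function('S')(x) = Mul(Rational(-1, 4), 0) = 0)
Function('V')(b, w) = Add(6, b)
Mul(Mul(-3, 7), Function('V')(9, Function('S')(4))) = Mul(Mul(-3, 7), Add(6, 9)) = Mul(-21, 15) = -315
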